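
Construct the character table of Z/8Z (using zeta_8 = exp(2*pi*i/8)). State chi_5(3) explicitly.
Character table of Z/8Z (irreps indexed chi_0,...,chi_7 with chi_k(m) = zeta_8^(k*m), zeta_8 = exp(2*pi*i/8)):
  irrep \ class  {0} (size 1)  {1} (size 1)    {2} (size 1)  {3} (size 1)    {4} (size 1)  {5} (size 1)    {6} (size 1)  {7} (size 1)  
  chi_0          1             1               1             1               1             1               1             1             
  chi_1          1             exp(I*pi/4)     I             exp(3*I*pi/4)   -1            exp(-3*I*pi/4)  -I            exp(-I*pi/4)  
  chi_2          1             I               -1            -I              1             I               -1            -I            
  chi_3          1             exp(3*I*pi/4)   -I            exp(I*pi/4)     -1            exp(-I*pi/4)    I             exp(-3*I*pi/4)
  chi_4          1             -1              1             -1              1             -1              1             -1            
  chi_5          1             exp(-3*I*pi/4)  I             exp(-I*pi/4)    -1            exp(I*pi/4)     -I            exp(3*I*pi/4) 
  chi_6          1             -I              -1            I               1             -I              -1            I             
  chi_7          1             exp(-I*pi/4)    -I            exp(-3*I*pi/4)  -1            exp(3*I*pi/4)   I             exp(I*pi/4)   

Spot check: chi_5(3) = zeta_8^(5*3) = zeta_8^15 = exp(-I*pi/4).

Justification: Z/8Z is abelian, so all 8 irreducible complex representations are 1-dimensional. They are given by chi_k(m) = zeta_8^(k*m) for k = 0,...,7. Row orthogonality: sum_m chi_k(m) conj(chi_l(m)) = 8 * [k = l].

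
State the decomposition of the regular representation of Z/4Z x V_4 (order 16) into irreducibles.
Each irreducible V_i of dimension d_i appears with multiplicity d_i, i.e. rho_reg = (direct sum over all irreducibles V_i) d_i V_i. The irreducible dimensions for Z/4Z x V_4 are 1, 1, 1, 1, 1, 1, 1, 1, 1, 1, 1, 1, 1, 1, 1, 1: 16 irreducibles of dimension 1, each with multiplicity 1. Total dimension 16*1*1 = 16 = |G|.

Argument: General theorem: in the regular representation of a finite group G, each irreducible appears with multiplicity equal to its dimension. Check: dim(rho_reg) = sum d_i^2 = 1 + 1 + 1 + 1 + 1 + 1 + 1 + 1 + 1 + 1 + 1 + 1 + 1 + 1 + 1 + 1 = 16 = |G|.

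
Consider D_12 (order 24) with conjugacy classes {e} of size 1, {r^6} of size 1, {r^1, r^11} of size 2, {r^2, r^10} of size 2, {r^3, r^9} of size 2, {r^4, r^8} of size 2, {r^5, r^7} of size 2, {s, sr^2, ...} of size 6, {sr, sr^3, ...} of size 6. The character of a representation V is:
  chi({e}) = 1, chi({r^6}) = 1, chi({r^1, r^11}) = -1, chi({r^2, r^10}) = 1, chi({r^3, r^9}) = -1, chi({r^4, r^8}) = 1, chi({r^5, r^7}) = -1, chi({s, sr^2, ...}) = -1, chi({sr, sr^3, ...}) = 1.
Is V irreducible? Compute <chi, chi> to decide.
Irreducible: <chi, chi> = 1.

Reasoning: <chi, chi> = (1/|G|) sum_C |C| * |chi(C)|^2 = (1/24)[1*|1|^2 + 1*|1|^2 + 2*|-1|^2 + 2*|1|^2 + 2*|-1|^2 + 2*|1|^2 + 2*|-1|^2 + 6*|-1|^2 + 6*|1|^2]
  = (1/24)[(1) + (1) + (2) + (2) + (2) + (2) + (2) + (6) + (6)] = 24/24 = 1.
A character is irreducible iff <chi, chi> = 1, so this representation is irreducible.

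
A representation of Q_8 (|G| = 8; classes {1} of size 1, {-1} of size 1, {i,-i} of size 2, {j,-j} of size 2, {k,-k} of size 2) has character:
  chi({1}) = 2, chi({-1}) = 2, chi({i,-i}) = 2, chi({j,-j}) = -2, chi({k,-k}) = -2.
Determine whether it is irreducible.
Not irreducible (reducible): <chi, chi> = 4 > 1.

Why: <chi, chi> = (1/|G|) sum_C |C| * |chi(C)|^2 = (1/8)[1*|2|^2 + 1*|2|^2 + 2*|2|^2 + 2*|-2|^2 + 2*|-2|^2]
  = (1/8)[(4) + (4) + (8) + (8) + (8)] = 32/8 = 4.
A character is irreducible iff <chi, chi> = 1, so this representation is reducible.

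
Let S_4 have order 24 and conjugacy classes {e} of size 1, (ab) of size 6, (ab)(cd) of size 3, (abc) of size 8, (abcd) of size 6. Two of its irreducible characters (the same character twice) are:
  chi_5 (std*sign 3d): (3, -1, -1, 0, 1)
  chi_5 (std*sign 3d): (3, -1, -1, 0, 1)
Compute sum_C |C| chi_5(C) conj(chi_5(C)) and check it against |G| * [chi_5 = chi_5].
Sum = 24 = |G| = 24; so <chi_5, chi_5> = 1 (norm-1 confirms irreducibility).

Justification: Compute term by term over conjugacy classes (|C| * chi_5(C) * conj(chi_5(C))):
  1*(3)*conj(3) + 6*(-1)*conj(-1) + 3*(-1)*conj(-1) + 8*(0)*conj(0) + 6*(1)*conj(1)
  = (9) + (6) + (3) + (0) + (6)
  = 24.
Dividing by |G| = 24 gives 24/24 = 1, matching the row-orthogonality relation <chi_5, chi_5> = [chi_5 = chi_5].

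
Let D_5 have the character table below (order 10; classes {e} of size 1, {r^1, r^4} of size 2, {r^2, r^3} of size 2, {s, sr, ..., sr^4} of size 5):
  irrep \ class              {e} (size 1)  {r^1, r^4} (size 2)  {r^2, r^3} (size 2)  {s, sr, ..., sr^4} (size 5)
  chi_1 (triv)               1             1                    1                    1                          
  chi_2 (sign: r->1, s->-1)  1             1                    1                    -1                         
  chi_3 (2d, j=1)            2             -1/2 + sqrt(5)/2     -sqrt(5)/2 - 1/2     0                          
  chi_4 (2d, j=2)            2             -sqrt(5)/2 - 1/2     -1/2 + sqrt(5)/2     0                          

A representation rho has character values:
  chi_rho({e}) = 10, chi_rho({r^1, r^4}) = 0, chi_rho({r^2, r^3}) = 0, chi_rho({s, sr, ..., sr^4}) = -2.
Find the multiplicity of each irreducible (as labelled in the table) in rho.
Multiplicities: chi_1: 0, chi_2: 2, chi_3: 2, chi_4: 2.

Use <chi_rho, chi> = (1/|G|) sum_C |C| * chi_rho(C) * conj(chi(C)) with |G| = 10 for each irreducible chi in the table:
  <chi_rho, chi_1> = (1/10)[1*(10)*conj(1) + 2*(0)*conj(1) + 2*(0)*conj(1) + 5*(-2)*conj(1)]
      = (1/10)[(10) + (0) + (0) + (-10)] = 0/10 = 0
  <chi_rho, chi_2> = (1/10)[1*(10)*conj(1) + 2*(0)*conj(1) + 2*(0)*conj(1) + 5*(-2)*conj(-1)]
      = (1/10)[(10) + (0) + (0) + (10)] = 20/10 = 2
  <chi_rho, chi_3> = (1/10)[1*(10)*conj(2) + 2*(0)*conj(-1/2 + sqrt(5)/2) + 2*(0)*conj(-sqrt(5)/2 - 1/2) + 5*(-2)*conj(0)]
      = (1/10)[(20) + (0) + (0) + (0)] = 20/10 = 2
  <chi_rho, chi_4> = (1/10)[1*(10)*conj(2) + 2*(0)*conj(-sqrt(5)/2 - 1/2) + 2*(0)*conj(-1/2 + sqrt(5)/2) + 5*(-2)*conj(0)]
      = (1/10)[(20) + (0) + (0) + (0)] = 20/10 = 2
Dimension check: dim(rho) = sum (mult * dim) = 0*1 + 2*1 + 2*2 + 2*2 = 10 = chi_rho(e) = 10.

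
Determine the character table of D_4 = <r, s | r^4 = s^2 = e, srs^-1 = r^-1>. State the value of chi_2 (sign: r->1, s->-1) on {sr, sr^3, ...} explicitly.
Conjugacy classes: {e} of size 1, {r^2} of size 1, {r^1, r^3} of size 2, {s, sr^2, ...} of size 2, {sr, sr^3, ...} of size 2.
Character table:
  irrep \ class              {e} (size 1)  {r^2} (size 1)  {r^1, r^3} (size 2)  {s, sr^2, ...} (size 2)  {sr, sr^3, ...} (size 2)
  chi_1 (triv)               1             1               1                    1                        1                       
  chi_2 (sign: r->1, s->-1)  1             1               1                    -1                       -1                      
  chi_3 (r->-1, s->1)        1             1               -1                   1                        -1                      
  chi_4 (r->-1, s->-1)       1             1               -1                   -1                       1                       
  chi_5 (2d, j=1)            2             -2              0                    0                        0                       

Spot check: chi_2 (sign: r->1, s->-1) on {sr, sr^3, ...} = -1.

Proof sketch: D_4 has order 2*4 = 8 with 5 conjugacy classes, hence 5 irreducibles. Sum of squared dims 1 + 1 + 1 + 1 + 4 = 8 = |G|. Linear characters come from the abelianisation; the 2-dimensional irreps have character r^k -> 2*cos(2*pi*j*k/4), reflections -> 0.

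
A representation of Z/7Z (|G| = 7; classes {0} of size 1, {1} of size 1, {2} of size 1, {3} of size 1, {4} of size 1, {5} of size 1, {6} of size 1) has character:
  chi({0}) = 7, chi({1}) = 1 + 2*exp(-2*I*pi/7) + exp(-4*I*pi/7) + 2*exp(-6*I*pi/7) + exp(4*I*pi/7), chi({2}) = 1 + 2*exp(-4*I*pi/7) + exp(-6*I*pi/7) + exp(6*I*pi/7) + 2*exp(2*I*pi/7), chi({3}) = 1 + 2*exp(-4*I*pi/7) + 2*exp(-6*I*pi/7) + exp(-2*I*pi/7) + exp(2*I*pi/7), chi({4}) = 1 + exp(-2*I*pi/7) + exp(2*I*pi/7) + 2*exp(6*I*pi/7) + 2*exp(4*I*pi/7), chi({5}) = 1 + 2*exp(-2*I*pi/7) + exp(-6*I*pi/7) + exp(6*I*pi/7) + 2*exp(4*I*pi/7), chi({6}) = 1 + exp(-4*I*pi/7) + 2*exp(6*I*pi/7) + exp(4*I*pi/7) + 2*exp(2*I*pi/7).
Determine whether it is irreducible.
Not irreducible (reducible): <chi, chi> = 11 > 1.

Proof sketch: <chi, chi> = (1/|G|) sum_C |C| * |chi(C)|^2 = (1/7)[1*|7|^2 + 1*|1 + 2*exp(-2*I*pi/7) + exp(-4*I*pi/7) + 2*exp(-6*I*pi/7) + exp(4*I*pi/7)|^2 + 1*|1 + 2*exp(-4*I*pi/7) + exp(-6*I*pi/7) + exp(6*I*pi/7) + 2*exp(2*I*pi/7)|^2 + 1*|1 + 2*exp(-4*I*pi/7) + 2*exp(-6*I*pi/7) + exp(-2*I*pi/7) + exp(2*I*pi/7)|^2 + 1*|1 + exp(-2*I*pi/7) + exp(2*I*pi/7) + 2*exp(6*I*pi/7) + 2*exp(4*I*pi/7)|^2 + 1*|1 + 2*exp(-2*I*pi/7) + exp(-6*I*pi/7) + exp(6*I*pi/7) + 2*exp(4*I*pi/7)|^2 + 1*|1 + exp(-4*I*pi/7) + 2*exp(6*I*pi/7) + exp(4*I*pi/7) + 2*exp(2*I*pi/7)|^2]
  = (1/7)[(49) + (11 + 8*exp(-4*I*pi/7) + 6*exp(-2*I*pi/7) + 5*exp(-6*I*pi/7) + 5*exp(6*I*pi/7) + 6*exp(2*I*pi/7) + 8*exp(4*I*pi/7)) + (11 + 6*exp(-4*I*pi/7) + 5*exp(-2*I*pi/7) + 8*exp(-6*I*pi/7) + 8*exp(6*I*pi/7) + 5*exp(2*I*pi/7) + 6*exp(4*I*pi/7)) + (11 + 8*exp(-2*I*pi/7) + 5*exp(-4*I*pi/7) + 6*exp(-6*I*pi/7) + 6*exp(6*I*pi/7) + 5*exp(4*I*pi/7) + 8*exp(2*I*pi/7)) + (11 + 8*exp(-2*I*pi/7) + 5*exp(-4*I*pi/7) + 6*exp(-6*I*pi/7) + 6*exp(6*I*pi/7) + 5*exp(4*I*pi/7) + 8*exp(2*I*pi/7)) + (11 + 6*exp(-4*I*pi/7) + 5*exp(-2*I*pi/7) + 8*exp(-6*I*pi/7) + 8*exp(6*I*pi/7) + 5*exp(2*I*pi/7) + 6*exp(4*I*pi/7)) + (11 + 8*exp(-4*I*pi/7) + 6*exp(-2*I*pi/7) + 5*exp(-6*I*pi/7) + 5*exp(6*I*pi/7) + 6*exp(2*I*pi/7) + 8*exp(4*I*pi/7))] = 77/7 = 11.
(Exp terms are combined using exp(i*s)*conj(exp(i*t)) = exp(i*(s-t)), and sums of them are collapsed using the identity that for every m > 1 the m distinct m-th roots of unity sum to 0, e.g. 1 + exp(2*I*pi/3) + exp(-2*I*pi/3) = 0.)
A character is irreducible iff <chi, chi> = 1, so this representation is reducible.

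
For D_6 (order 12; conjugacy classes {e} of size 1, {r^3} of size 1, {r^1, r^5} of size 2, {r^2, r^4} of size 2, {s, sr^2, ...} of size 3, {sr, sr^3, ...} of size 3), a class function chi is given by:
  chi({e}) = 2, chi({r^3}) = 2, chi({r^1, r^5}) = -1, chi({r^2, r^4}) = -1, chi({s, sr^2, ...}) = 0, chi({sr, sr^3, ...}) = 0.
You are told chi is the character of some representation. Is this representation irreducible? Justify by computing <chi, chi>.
Irreducible: <chi, chi> = 1.

Proof sketch: <chi, chi> = (1/|G|) sum_C |C| * |chi(C)|^2 = (1/12)[1*|2|^2 + 1*|2|^2 + 2*|-1|^2 + 2*|-1|^2 + 3*|0|^2 + 3*|0|^2]
  = (1/12)[(4) + (4) + (2) + (2) + (0) + (0)] = 12/12 = 1.
A character is irreducible iff <chi, chi> = 1, so this representation is irreducible.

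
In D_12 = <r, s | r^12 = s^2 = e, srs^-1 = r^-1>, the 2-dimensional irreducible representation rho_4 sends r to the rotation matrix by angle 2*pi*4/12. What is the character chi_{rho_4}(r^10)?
chi_{rho_4}(r^10) = 2*cos(2*pi*4*10/12) = -1

Why: rho_4(r^10) is rotation by angle 2*pi*4*10/12, whose trace is 2*cos(2*pi*4*10/12) = -1.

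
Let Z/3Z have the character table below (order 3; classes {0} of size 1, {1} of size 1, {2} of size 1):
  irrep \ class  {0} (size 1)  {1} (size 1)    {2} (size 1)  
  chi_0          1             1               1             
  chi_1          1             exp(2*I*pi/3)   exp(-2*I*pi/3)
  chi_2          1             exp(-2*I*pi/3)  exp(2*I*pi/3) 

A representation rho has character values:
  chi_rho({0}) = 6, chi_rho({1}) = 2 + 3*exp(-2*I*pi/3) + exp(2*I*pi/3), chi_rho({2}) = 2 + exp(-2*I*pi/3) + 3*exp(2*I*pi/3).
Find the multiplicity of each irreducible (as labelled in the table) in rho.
Multiplicities: chi_0: 2, chi_1: 1, chi_2: 3.

Solution. Use <chi_rho, chi> = (1/|G|) sum_C |C| * chi_rho(C) * conj(chi(C)) with |G| = 3 for each irreducible chi in the table:
  <chi_rho, chi_0> = (1/3)[1*(6)*conj(1) + 1*(2 + 3*exp(-2*I*pi/3) + exp(2*I*pi/3))*conj(1) + 1*(2 + exp(-2*I*pi/3) + 3*exp(2*I*pi/3))*conj(1)]
      = (1/3)[(6) + (2 + 3*exp(-2*I*pi/3) + exp(2*I*pi/3)) + (2 + exp(-2*I*pi/3) + 3*exp(2*I*pi/3))] = 6/3 = 2
  <chi_rho, chi_1> = (1/3)[1*(6)*conj(1) + 1*(2 + 3*exp(-2*I*pi/3) + exp(2*I*pi/3))*conj(exp(2*I*pi/3)) + 1*(2 + exp(-2*I*pi/3) + 3*exp(2*I*pi/3))*conj(exp(-2*I*pi/3))]
      = (1/3)[(6) + (1 + 2*exp(-2*I*pi/3) + 3*exp(2*I*pi/3)) + (1 + 3*exp(-2*I*pi/3) + 2*exp(2*I*pi/3))] = 3/3 = 1
  <chi_rho, chi_2> = (1/3)[1*(6)*conj(1) + 1*(2 + 3*exp(-2*I*pi/3) + exp(2*I*pi/3))*conj(exp(-2*I*pi/3)) + 1*(2 + exp(-2*I*pi/3) + 3*exp(2*I*pi/3))*conj(exp(2*I*pi/3))]
      = (1/3)[(6) + (3 + exp(-2*I*pi/3) + 2*exp(2*I*pi/3)) + (3 + 2*exp(-2*I*pi/3) + exp(2*I*pi/3))] = 9/3 = 3
(Exp terms are combined using exp(i*s)*conj(exp(i*t)) = exp(i*(s-t)), and sums of them are collapsed using the identity that for every m > 1 the m distinct m-th roots of unity sum to 0, e.g. 1 + exp(2*I*pi/3) + exp(-2*I*pi/3) = 0.)
Dimension check: dim(rho) = sum (mult * dim) = 2*1 + 1*1 + 3*1 = 6 = chi_rho(e) = 6.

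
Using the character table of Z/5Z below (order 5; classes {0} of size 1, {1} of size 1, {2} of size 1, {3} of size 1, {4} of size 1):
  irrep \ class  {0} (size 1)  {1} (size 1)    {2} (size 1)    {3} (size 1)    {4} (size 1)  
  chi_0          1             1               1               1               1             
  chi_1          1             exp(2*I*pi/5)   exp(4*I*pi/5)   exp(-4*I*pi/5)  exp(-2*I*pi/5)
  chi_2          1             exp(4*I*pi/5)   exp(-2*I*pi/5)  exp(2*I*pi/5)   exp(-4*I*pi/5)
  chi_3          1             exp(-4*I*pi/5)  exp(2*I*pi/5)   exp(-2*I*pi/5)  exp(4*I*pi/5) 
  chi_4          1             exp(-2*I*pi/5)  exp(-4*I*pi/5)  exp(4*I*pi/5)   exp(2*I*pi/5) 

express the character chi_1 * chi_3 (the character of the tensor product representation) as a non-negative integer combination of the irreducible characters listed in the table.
chi_1 tensor chi_3 = chi_4 (all other irreducibles have multiplicity 0).

Details: The character of a tensor product is the pointwise product (chi_1 * chi_3)(C) = chi_1(C) * chi_3(C):
  {0}: (1)*(1), {1}: (exp(2*I*pi/5))*(exp(-4*I*pi/5)), {2}: (exp(4*I*pi/5))*(exp(2*I*pi/5)), {3}: (exp(-4*I*pi/5))*(exp(-2*I*pi/5)), {4}: (exp(-2*I*pi/5))*(exp(4*I*pi/5))
so (chi_1 * chi_3) takes values
  {0} -> 1, {1} -> exp(-2*I*pi/5), {2} -> exp(-4*I*pi/5), {3} -> exp(4*I*pi/5), {4} -> exp(2*I*pi/5).
Now take the inner product of this character with each irreducible chi from the table, <chi_1*chi_3, chi> = (1/5) sum_C |C| (chi_1*chi_3)(C) conj(chi(C)):
  <chi_1*chi_3, chi_0> = (1/5)[1*(1)*conj(1) + 1*(exp(-2*I*pi/5))*conj(1) + 1*(exp(-4*I*pi/5))*conj(1) + 1*(exp(4*I*pi/5))*conj(1) + 1*(exp(2*I*pi/5))*conj(1)]
      = (1/5)[(1) + (exp(-2*I*pi/5)) + (exp(-4*I*pi/5)) + (exp(4*I*pi/5)) + (exp(2*I*pi/5))] = 0/5 = 0
  <chi_1*chi_3, chi_1> = (1/5)[1*(1)*conj(1) + 1*(exp(-2*I*pi/5))*conj(exp(2*I*pi/5)) + 1*(exp(-4*I*pi/5))*conj(exp(4*I*pi/5)) + 1*(exp(4*I*pi/5))*conj(exp(-4*I*pi/5)) + 1*(exp(2*I*pi/5))*conj(exp(-2*I*pi/5))]
      = (1/5)[(1) + (exp(-4*I*pi/5)) + (exp(2*I*pi/5)) + (exp(-2*I*pi/5)) + (exp(4*I*pi/5))] = 0/5 = 0
  <chi_1*chi_3, chi_2> = (1/5)[1*(1)*conj(1) + 1*(exp(-2*I*pi/5))*conj(exp(4*I*pi/5)) + 1*(exp(-4*I*pi/5))*conj(exp(-2*I*pi/5)) + 1*(exp(4*I*pi/5))*conj(exp(2*I*pi/5)) + 1*(exp(2*I*pi/5))*conj(exp(-4*I*pi/5))]
      = (1/5)[(1) + (exp(4*I*pi/5)) + (exp(-2*I*pi/5)) + (exp(2*I*pi/5)) + (exp(-4*I*pi/5))] = 0/5 = 0
  <chi_1*chi_3, chi_3> = (1/5)[1*(1)*conj(1) + 1*(exp(-2*I*pi/5))*conj(exp(-4*I*pi/5)) + 1*(exp(-4*I*pi/5))*conj(exp(2*I*pi/5)) + 1*(exp(4*I*pi/5))*conj(exp(-2*I*pi/5)) + 1*(exp(2*I*pi/5))*conj(exp(4*I*pi/5))]
      = (1/5)[(1) + (exp(2*I*pi/5)) + (exp(4*I*pi/5)) + (exp(-4*I*pi/5)) + (exp(-2*I*pi/5))] = 0/5 = 0
  <chi_1*chi_3, chi_4> = (1/5)[1*(1)*conj(1) + 1*(exp(-2*I*pi/5))*conj(exp(-2*I*pi/5)) + 1*(exp(-4*I*pi/5))*conj(exp(-4*I*pi/5)) + 1*(exp(4*I*pi/5))*conj(exp(4*I*pi/5)) + 1*(exp(2*I*pi/5))*conj(exp(2*I*pi/5))]
      = (1/5)[(1) + (1) + (1) + (1) + (1)] = 5/5 = 1
(Exp terms are combined using exp(i*s)*conj(exp(i*t)) = exp(i*(s-t)), and sums of them are collapsed using the identity that for every m > 1 the m distinct m-th roots of unity sum to 0, e.g. 1 + exp(2*I*pi/3) + exp(-2*I*pi/3) = 0.)
Hence the multiplicities are chi_4: 1. Dimension check: dim(chi_1)*dim(chi_3) = 1*1 = 1 and sum (mult * dim) = 1*1 = 1.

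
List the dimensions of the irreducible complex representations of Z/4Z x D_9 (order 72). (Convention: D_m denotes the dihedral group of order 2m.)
Dimensions: 1, 1, 1, 1, 1, 1, 1, 1, 2, 2, 2, 2, 2, 2, 2, 2, 2, 2, 2, 2, 2, 2, 2, 2

Reasoning: There are 24 irreducibles (= number of conjugacy classes). Their dimensions d_i satisfy sum d_i^2 = |G| = 72: 1 + 1 + 1 + 1 + 1 + 1 + 1 + 1 + 4 + 4 + 4 + 4 + 4 + 4 + 4 + 4 + 4 + 4 + 4 + 4 + 4 + 4 + 4 + 4 = 72. (For the product with Z/4Z: each of the 4 1-dim characters of Z/4Z tensors with each irrep of D_9, giving 4 copies of each D_9-dimension.)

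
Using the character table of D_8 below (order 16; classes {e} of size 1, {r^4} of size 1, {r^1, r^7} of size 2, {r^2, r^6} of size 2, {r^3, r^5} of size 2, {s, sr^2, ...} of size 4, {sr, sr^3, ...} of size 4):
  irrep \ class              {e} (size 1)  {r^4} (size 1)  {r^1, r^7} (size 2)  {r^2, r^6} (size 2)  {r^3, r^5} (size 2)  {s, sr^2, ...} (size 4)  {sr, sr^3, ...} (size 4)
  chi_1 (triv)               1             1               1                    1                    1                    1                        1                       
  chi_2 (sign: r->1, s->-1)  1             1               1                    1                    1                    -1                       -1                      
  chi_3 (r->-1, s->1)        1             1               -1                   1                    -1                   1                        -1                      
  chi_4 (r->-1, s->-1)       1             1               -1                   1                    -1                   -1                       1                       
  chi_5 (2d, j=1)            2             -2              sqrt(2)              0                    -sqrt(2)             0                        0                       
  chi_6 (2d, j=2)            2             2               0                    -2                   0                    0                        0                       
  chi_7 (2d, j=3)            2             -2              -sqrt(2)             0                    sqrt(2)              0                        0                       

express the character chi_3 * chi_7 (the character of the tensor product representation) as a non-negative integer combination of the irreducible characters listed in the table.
chi_3 tensor chi_7 = chi_5 (all other irreducibles have multiplicity 0).

Reasoning: The character of a tensor product is the pointwise product (chi_3 * chi_7)(C) = chi_3(C) * chi_7(C):
  {e}: (1)*(2), {r^4}: (1)*(-2), {r^1, r^7}: (-1)*(-sqrt(2)), {r^2, r^6}: (1)*(0), {r^3, r^5}: (-1)*(sqrt(2)), {s, sr^2, ...}: (1)*(0), {sr, sr^3, ...}: (-1)*(0)
so (chi_3 * chi_7) takes values
  {e} -> 2, {r^4} -> -2, {r^1, r^7} -> sqrt(2), {r^2, r^6} -> 0, {r^3, r^5} -> -sqrt(2), {s, sr^2, ...} -> 0, {sr, sr^3, ...} -> 0.
Now take the inner product of this character with each irreducible chi from the table, <chi_3*chi_7, chi> = (1/16) sum_C |C| (chi_3*chi_7)(C) conj(chi(C)):
  <chi_3*chi_7, chi_1> = (1/16)[1*(2)*conj(1) + 1*(-2)*conj(1) + 2*(sqrt(2))*conj(1) + 2*(0)*conj(1) + 2*(-sqrt(2))*conj(1) + 4*(0)*conj(1) + 4*(0)*conj(1)]
      = (1/16)[(2) + (-2) + (2*sqrt(2)) + (0) + (-2*sqrt(2)) + (0) + (0)] = 0/16 = 0
  <chi_3*chi_7, chi_2> = (1/16)[1*(2)*conj(1) + 1*(-2)*conj(1) + 2*(sqrt(2))*conj(1) + 2*(0)*conj(1) + 2*(-sqrt(2))*conj(1) + 4*(0)*conj(-1) + 4*(0)*conj(-1)]
      = (1/16)[(2) + (-2) + (2*sqrt(2)) + (0) + (-2*sqrt(2)) + (0) + (0)] = 0/16 = 0
  <chi_3*chi_7, chi_3> = (1/16)[1*(2)*conj(1) + 1*(-2)*conj(1) + 2*(sqrt(2))*conj(-1) + 2*(0)*conj(1) + 2*(-sqrt(2))*conj(-1) + 4*(0)*conj(1) + 4*(0)*conj(-1)]
      = (1/16)[(2) + (-2) + (-2*sqrt(2)) + (0) + (2*sqrt(2)) + (0) + (0)] = 0/16 = 0
  <chi_3*chi_7, chi_4> = (1/16)[1*(2)*conj(1) + 1*(-2)*conj(1) + 2*(sqrt(2))*conj(-1) + 2*(0)*conj(1) + 2*(-sqrt(2))*conj(-1) + 4*(0)*conj(-1) + 4*(0)*conj(1)]
      = (1/16)[(2) + (-2) + (-2*sqrt(2)) + (0) + (2*sqrt(2)) + (0) + (0)] = 0/16 = 0
  <chi_3*chi_7, chi_5> = (1/16)[1*(2)*conj(2) + 1*(-2)*conj(-2) + 2*(sqrt(2))*conj(sqrt(2)) + 2*(0)*conj(0) + 2*(-sqrt(2))*conj(-sqrt(2)) + 4*(0)*conj(0) + 4*(0)*conj(0)]
      = (1/16)[(4) + (4) + (4) + (0) + (4) + (0) + (0)] = 16/16 = 1
  <chi_3*chi_7, chi_6> = (1/16)[1*(2)*conj(2) + 1*(-2)*conj(2) + 2*(sqrt(2))*conj(0) + 2*(0)*conj(-2) + 2*(-sqrt(2))*conj(0) + 4*(0)*conj(0) + 4*(0)*conj(0)]
      = (1/16)[(4) + (-4) + (0) + (0) + (0) + (0) + (0)] = 0/16 = 0
  <chi_3*chi_7, chi_7> = (1/16)[1*(2)*conj(2) + 1*(-2)*conj(-2) + 2*(sqrt(2))*conj(-sqrt(2)) + 2*(0)*conj(0) + 2*(-sqrt(2))*conj(sqrt(2)) + 4*(0)*conj(0) + 4*(0)*conj(0)]
      = (1/16)[(4) + (4) + (-4) + (0) + (-4) + (0) + (0)] = 0/16 = 0
Hence the multiplicities are chi_5: 1. Dimension check: dim(chi_3)*dim(chi_7) = 1*2 = 2 and sum (mult * dim) = 1*2 = 2.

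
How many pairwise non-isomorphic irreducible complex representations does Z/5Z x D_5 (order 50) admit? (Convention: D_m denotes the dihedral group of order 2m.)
20

Justification: The number of irreducible complex representations of a finite group equals its number of conjugacy classes. For a direct product, #classes(G x H) = #classes(G) * #classes(H). Z/5Z has 5 classes (abelian), D_5 has 4 classes, so 5 * 4 = 20, so Z/5Z x D_5 (order 50) has exactly 20 irreducible complex representations.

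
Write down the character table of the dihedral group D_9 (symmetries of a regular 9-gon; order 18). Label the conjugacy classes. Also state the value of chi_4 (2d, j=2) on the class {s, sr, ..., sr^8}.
Conjugacy classes: {e} of size 1, {r^1, r^8} of size 2, {r^2, r^7} of size 2, {r^3, r^6} of size 2, {r^4, r^5} of size 2, {s, sr, ..., sr^8} of size 9.
Character table:
  irrep \ class              {e} (size 1)  {r^1, r^8} (size 2)  {r^2, r^7} (size 2)  {r^3, r^6} (size 2)  {r^4, r^5} (size 2)  {s, sr, ..., sr^8} (size 9)
  chi_1 (triv)               1             1                    1                    1                    1                    1                          
  chi_2 (sign: r->1, s->-1)  1             1                    1                    1                    1                    -1                         
  chi_3 (2d, j=1)            2             2*cos(2*pi/9)        2*cos(4*pi/9)        -1                   -2*cos(pi/9)         0                          
  chi_4 (2d, j=2)            2             2*cos(4*pi/9)        -2*cos(pi/9)         -1                   2*cos(2*pi/9)        0                          
  chi_5 (2d, j=3)            2             -1                   -1                   2                    -1                   0                          
  chi_6 (2d, j=4)            2             -2*cos(pi/9)         2*cos(2*pi/9)        -1                   2*cos(4*pi/9)        0                          

Spot check: chi_4 (2d, j=2) on {s, sr, ..., sr^8} = 0.

D_9 has order 2*9 = 18 with 6 conjugacy classes, hence 6 irreducibles. Sum of squared dims 1 + 1 + 4 + 4 + 4 + 4 = 18 = |G|. Linear characters come from the abelianisation; the 2-dimensional irreps have character r^k -> 2*cos(2*pi*j*k/9), reflections -> 0.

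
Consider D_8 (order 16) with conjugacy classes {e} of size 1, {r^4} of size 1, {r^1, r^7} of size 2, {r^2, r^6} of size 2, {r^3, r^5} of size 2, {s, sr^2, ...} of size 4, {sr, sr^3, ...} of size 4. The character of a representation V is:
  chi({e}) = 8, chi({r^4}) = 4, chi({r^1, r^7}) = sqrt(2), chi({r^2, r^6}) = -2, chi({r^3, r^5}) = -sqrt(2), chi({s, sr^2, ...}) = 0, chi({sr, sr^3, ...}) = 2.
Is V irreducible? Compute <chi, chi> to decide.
Not irreducible (reducible): <chi, chi> = 7 > 1.

Derivation: <chi, chi> = (1/|G|) sum_C |C| * |chi(C)|^2 = (1/16)[1*|8|^2 + 1*|4|^2 + 2*|sqrt(2)|^2 + 2*|-2|^2 + 2*|-sqrt(2)|^2 + 4*|0|^2 + 4*|2|^2]
  = (1/16)[(64) + (16) + (4) + (8) + (4) + (0) + (16)] = 112/16 = 7.
A character is irreducible iff <chi, chi> = 1, so this representation is reducible.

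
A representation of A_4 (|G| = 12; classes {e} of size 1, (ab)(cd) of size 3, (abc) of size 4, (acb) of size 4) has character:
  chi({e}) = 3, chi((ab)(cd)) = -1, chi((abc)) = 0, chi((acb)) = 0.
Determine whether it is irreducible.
Irreducible: <chi, chi> = 1.

Solution. <chi, chi> = (1/|G|) sum_C |C| * |chi(C)|^2 = (1/12)[1*|3|^2 + 3*|-1|^2 + 4*|0|^2 + 4*|0|^2]
  = (1/12)[(9) + (3) + (0) + (0)] = 12/12 = 1.
(Exp terms are combined using exp(i*s)*conj(exp(i*t)) = exp(i*(s-t)), and sums of them are collapsed using the identity that for every m > 1 the m distinct m-th roots of unity sum to 0, e.g. 1 + exp(2*I*pi/3) + exp(-2*I*pi/3) = 0.)
A character is irreducible iff <chi, chi> = 1, so this representation is irreducible.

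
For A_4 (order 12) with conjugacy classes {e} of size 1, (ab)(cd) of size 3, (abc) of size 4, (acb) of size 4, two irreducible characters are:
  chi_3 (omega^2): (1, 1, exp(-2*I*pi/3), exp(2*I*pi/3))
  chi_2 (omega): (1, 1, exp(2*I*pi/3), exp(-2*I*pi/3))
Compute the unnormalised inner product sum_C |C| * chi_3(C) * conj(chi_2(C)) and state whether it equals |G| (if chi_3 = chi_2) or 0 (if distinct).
Sum = 0; so <chi_3, chi_2> = 0 (distinct irreducibles are orthogonal).

Solution. Compute term by term over conjugacy classes (|C| * chi_3(C) * conj(chi_2(C))):
  1*(1)*conj(1) + 3*(1)*conj(1) + 4*(exp(-2*I*pi/3))*conj(exp(2*I*pi/3)) + 4*(exp(2*I*pi/3))*conj(exp(-2*I*pi/3))
  = (1) + (3) + (4*exp(2*I*pi/3)) + (4*exp(-2*I*pi/3))
  = 0.
(Exp terms are combined using exp(i*s)*conj(exp(i*t)) = exp(i*(s-t)), and sums of them are collapsed using the identity that for every m > 1 the m distinct m-th roots of unity sum to 0, e.g. 1 + exp(2*I*pi/3) + exp(-2*I*pi/3) = 0.)
Dividing by |G| = 12 gives 0/12 = 0, matching the row-orthogonality relation <chi_3, chi_2> = [chi_3 = chi_2].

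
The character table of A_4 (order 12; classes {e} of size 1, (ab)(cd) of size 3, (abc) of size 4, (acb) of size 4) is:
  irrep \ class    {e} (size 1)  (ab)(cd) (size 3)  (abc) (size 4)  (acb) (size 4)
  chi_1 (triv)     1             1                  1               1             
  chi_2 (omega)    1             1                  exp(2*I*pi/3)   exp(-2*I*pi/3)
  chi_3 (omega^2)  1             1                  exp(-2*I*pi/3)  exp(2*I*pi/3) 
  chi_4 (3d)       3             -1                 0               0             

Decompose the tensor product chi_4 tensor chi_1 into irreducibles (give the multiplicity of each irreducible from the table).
chi_4 tensor chi_1 = chi_4 (all other irreducibles have multiplicity 0).

Explanation: The character of a tensor product is the pointwise product (chi_4 * chi_1)(C) = chi_4(C) * chi_1(C):
  {e}: (3)*(1), (ab)(cd): (-1)*(1), (abc): (0)*(1), (acb): (0)*(1)
so (chi_4 * chi_1) takes values
  {e} -> 3, (ab)(cd) -> -1, (abc) -> 0, (acb) -> 0.
Now take the inner product of this character with each irreducible chi from the table, <chi_4*chi_1, chi> = (1/12) sum_C |C| (chi_4*chi_1)(C) conj(chi(C)):
  <chi_4*chi_1, chi_1> = (1/12)[1*(3)*conj(1) + 3*(-1)*conj(1) + 4*(0)*conj(1) + 4*(0)*conj(1)]
      = (1/12)[(3) + (-3) + (0) + (0)] = 0/12 = 0
  <chi_4*chi_1, chi_2> = (1/12)[1*(3)*conj(1) + 3*(-1)*conj(1) + 4*(0)*conj(exp(2*I*pi/3)) + 4*(0)*conj(exp(-2*I*pi/3))]
      = (1/12)[(3) + (-3) + (0) + (0)] = 0/12 = 0
  <chi_4*chi_1, chi_3> = (1/12)[1*(3)*conj(1) + 3*(-1)*conj(1) + 4*(0)*conj(exp(-2*I*pi/3)) + 4*(0)*conj(exp(2*I*pi/3))]
      = (1/12)[(3) + (-3) + (0) + (0)] = 0/12 = 0
  <chi_4*chi_1, chi_4> = (1/12)[1*(3)*conj(3) + 3*(-1)*conj(-1) + 4*(0)*conj(0) + 4*(0)*conj(0)]
      = (1/12)[(9) + (3) + (0) + (0)] = 12/12 = 1
(Exp terms are combined using exp(i*s)*conj(exp(i*t)) = exp(i*(s-t)), and sums of them are collapsed using the identity that for every m > 1 the m distinct m-th roots of unity sum to 0, e.g. 1 + exp(2*I*pi/3) + exp(-2*I*pi/3) = 0.)
Hence the multiplicities are chi_4: 1. Dimension check: dim(chi_4)*dim(chi_1) = 3*1 = 3 and sum (mult * dim) = 1*3 = 3.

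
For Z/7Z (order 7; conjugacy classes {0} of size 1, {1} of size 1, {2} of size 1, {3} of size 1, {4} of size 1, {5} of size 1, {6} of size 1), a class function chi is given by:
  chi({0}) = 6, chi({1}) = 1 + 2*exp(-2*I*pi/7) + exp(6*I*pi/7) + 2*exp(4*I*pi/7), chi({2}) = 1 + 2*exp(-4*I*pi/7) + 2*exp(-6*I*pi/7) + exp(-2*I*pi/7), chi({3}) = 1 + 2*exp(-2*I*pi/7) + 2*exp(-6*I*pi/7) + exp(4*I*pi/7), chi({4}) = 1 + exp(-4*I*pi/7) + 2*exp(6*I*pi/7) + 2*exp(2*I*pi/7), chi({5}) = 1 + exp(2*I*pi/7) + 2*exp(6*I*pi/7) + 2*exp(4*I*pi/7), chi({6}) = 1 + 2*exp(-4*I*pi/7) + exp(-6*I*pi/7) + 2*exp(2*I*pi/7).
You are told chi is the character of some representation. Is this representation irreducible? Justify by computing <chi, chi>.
Not irreducible (reducible): <chi, chi> = 10 > 1.

Derivation: <chi, chi> = (1/|G|) sum_C |C| * |chi(C)|^2 = (1/7)[1*|6|^2 + 1*|1 + 2*exp(-2*I*pi/7) + exp(6*I*pi/7) + 2*exp(4*I*pi/7)|^2 + 1*|1 + 2*exp(-4*I*pi/7) + 2*exp(-6*I*pi/7) + exp(-2*I*pi/7)|^2 + 1*|1 + 2*exp(-2*I*pi/7) + 2*exp(-6*I*pi/7) + exp(4*I*pi/7)|^2 + 1*|1 + exp(-4*I*pi/7) + 2*exp(6*I*pi/7) + 2*exp(2*I*pi/7)|^2 + 1*|1 + exp(2*I*pi/7) + 2*exp(6*I*pi/7) + 2*exp(4*I*pi/7)|^2 + 1*|1 + 2*exp(-4*I*pi/7) + exp(-6*I*pi/7) + 2*exp(2*I*pi/7)|^2]
  = (1/7)[(36) + (10 + 4*exp(-2*I*pi/7) + 7*exp(-6*I*pi/7) + 2*exp(-4*I*pi/7) + 2*exp(4*I*pi/7) + 7*exp(6*I*pi/7) + 4*exp(2*I*pi/7)) + (10 + 7*exp(-2*I*pi/7) + 4*exp(-4*I*pi/7) + 2*exp(-6*I*pi/7) + 2*exp(6*I*pi/7) + 4*exp(4*I*pi/7) + 7*exp(2*I*pi/7)) + (10 + 7*exp(-4*I*pi/7) + 4*exp(-6*I*pi/7) + 2*exp(-2*I*pi/7) + 2*exp(2*I*pi/7) + 4*exp(6*I*pi/7) + 7*exp(4*I*pi/7)) + (10 + 7*exp(-4*I*pi/7) + 4*exp(-6*I*pi/7) + 2*exp(-2*I*pi/7) + 2*exp(2*I*pi/7) + 4*exp(6*I*pi/7) + 7*exp(4*I*pi/7)) + (10 + 7*exp(-2*I*pi/7) + 4*exp(-4*I*pi/7) + 2*exp(-6*I*pi/7) + 2*exp(6*I*pi/7) + 4*exp(4*I*pi/7) + 7*exp(2*I*pi/7)) + (10 + 4*exp(-2*I*pi/7) + 7*exp(-6*I*pi/7) + 2*exp(-4*I*pi/7) + 2*exp(4*I*pi/7) + 7*exp(6*I*pi/7) + 4*exp(2*I*pi/7))] = 70/7 = 10.
(Exp terms are combined using exp(i*s)*conj(exp(i*t)) = exp(i*(s-t)), and sums of them are collapsed using the identity that for every m > 1 the m distinct m-th roots of unity sum to 0, e.g. 1 + exp(2*I*pi/3) + exp(-2*I*pi/3) = 0.)
A character is irreducible iff <chi, chi> = 1, so this representation is reducible.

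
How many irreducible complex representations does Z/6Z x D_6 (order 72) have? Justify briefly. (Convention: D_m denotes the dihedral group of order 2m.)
36

The number of irreducible complex representations of a finite group equals its number of conjugacy classes. For a direct product, #classes(G x H) = #classes(G) * #classes(H). Z/6Z has 6 classes (abelian), D_6 has 6 classes, so 6 * 6 = 36, so Z/6Z x D_6 (order 72) has exactly 36 irreducible complex representations.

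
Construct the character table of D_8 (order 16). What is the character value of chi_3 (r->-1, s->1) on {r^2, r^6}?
Conjugacy classes: {e} of size 1, {r^4} of size 1, {r^1, r^7} of size 2, {r^2, r^6} of size 2, {r^3, r^5} of size 2, {s, sr^2, ...} of size 4, {sr, sr^3, ...} of size 4.
Character table:
  irrep \ class              {e} (size 1)  {r^4} (size 1)  {r^1, r^7} (size 2)  {r^2, r^6} (size 2)  {r^3, r^5} (size 2)  {s, sr^2, ...} (size 4)  {sr, sr^3, ...} (size 4)
  chi_1 (triv)               1             1               1                    1                    1                    1                        1                       
  chi_2 (sign: r->1, s->-1)  1             1               1                    1                    1                    -1                       -1                      
  chi_3 (r->-1, s->1)        1             1               -1                   1                    -1                   1                        -1                      
  chi_4 (r->-1, s->-1)       1             1               -1                   1                    -1                   -1                       1                       
  chi_5 (2d, j=1)            2             -2              sqrt(2)              0                    -sqrt(2)             0                        0                       
  chi_6 (2d, j=2)            2             2               0                    -2                   0                    0                        0                       
  chi_7 (2d, j=3)            2             -2              -sqrt(2)             0                    sqrt(2)              0                        0                       

Spot check: chi_3 (r->-1, s->1) on {r^2, r^6} = 1.

Proof sketch: D_8 has order 2*8 = 16 with 7 conjugacy classes, hence 7 irreducibles. Sum of squared dims 1 + 1 + 1 + 1 + 4 + 4 + 4 = 16 = |G|. Linear characters come from the abelianisation; the 2-dimensional irreps have character r^k -> 2*cos(2*pi*j*k/8), reflections -> 0.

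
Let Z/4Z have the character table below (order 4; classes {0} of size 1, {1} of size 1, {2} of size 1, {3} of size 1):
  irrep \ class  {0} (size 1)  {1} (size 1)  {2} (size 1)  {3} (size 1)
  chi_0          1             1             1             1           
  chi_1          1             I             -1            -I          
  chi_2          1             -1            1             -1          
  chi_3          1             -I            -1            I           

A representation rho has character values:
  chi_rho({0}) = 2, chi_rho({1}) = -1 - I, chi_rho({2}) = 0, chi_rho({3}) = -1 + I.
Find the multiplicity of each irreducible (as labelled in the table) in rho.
Multiplicities: chi_0: 0, chi_1: 0, chi_2: 1, chi_3: 1.

Reasoning: Use <chi_rho, chi> = (1/|G|) sum_C |C| * chi_rho(C) * conj(chi(C)) with |G| = 4 for each irreducible chi in the table:
  <chi_rho, chi_0> = (1/4)[1*(2)*conj(1) + 1*(-1 - I)*conj(1) + 1*(0)*conj(1) + 1*(-1 + I)*conj(1)]
      = (1/4)[(2) + (-1 - I) + (0) + (-1 + I)] = 0/4 = 0
  <chi_rho, chi_1> = (1/4)[1*(2)*conj(1) + 1*(-1 - I)*conj(I) + 1*(0)*conj(-1) + 1*(-1 + I)*conj(-I)]
      = (1/4)[(2) + (-1 + I) + (0) + (-1 - I)] = 0/4 = 0
  <chi_rho, chi_2> = (1/4)[1*(2)*conj(1) + 1*(-1 - I)*conj(-1) + 1*(0)*conj(1) + 1*(-1 + I)*conj(-1)]
      = (1/4)[(2) + (1 + I) + (0) + (1 - I)] = 4/4 = 1
  <chi_rho, chi_3> = (1/4)[1*(2)*conj(1) + 1*(-1 - I)*conj(-I) + 1*(0)*conj(-1) + 1*(-1 + I)*conj(I)]
      = (1/4)[(2) + (1 - I) + (0) + (1 + I)] = 4/4 = 1
(Exp terms are combined using exp(i*s)*conj(exp(i*t)) = exp(i*(s-t)), and sums of them are collapsed using the identity that for every m > 1 the m distinct m-th roots of unity sum to 0, e.g. 1 + exp(2*I*pi/3) + exp(-2*I*pi/3) = 0.)
Dimension check: dim(rho) = sum (mult * dim) = 0*1 + 0*1 + 1*1 + 1*1 = 2 = chi_rho(e) = 2.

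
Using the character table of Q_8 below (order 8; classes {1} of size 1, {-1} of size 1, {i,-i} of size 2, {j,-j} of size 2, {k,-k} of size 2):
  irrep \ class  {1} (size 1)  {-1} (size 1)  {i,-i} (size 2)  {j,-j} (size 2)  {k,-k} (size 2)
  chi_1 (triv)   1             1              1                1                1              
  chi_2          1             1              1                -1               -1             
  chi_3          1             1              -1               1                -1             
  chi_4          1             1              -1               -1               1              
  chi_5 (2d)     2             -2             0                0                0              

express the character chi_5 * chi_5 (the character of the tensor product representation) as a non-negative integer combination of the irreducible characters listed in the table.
chi_5 tensor chi_5 = chi_1 + chi_2 + chi_3 + chi_4 (all other irreducibles have multiplicity 0).

Argument: The character of a tensor product is the pointwise product (chi_5 * chi_5)(C) = chi_5(C) * chi_5(C):
  {1}: (2)*(2), {-1}: (-2)*(-2), {i,-i}: (0)*(0), {j,-j}: (0)*(0), {k,-k}: (0)*(0)
so (chi_5 * chi_5) takes values
  {1} -> 4, {-1} -> 4, {i,-i} -> 0, {j,-j} -> 0, {k,-k} -> 0.
Now take the inner product of this character with each irreducible chi from the table, <chi_5*chi_5, chi> = (1/8) sum_C |C| (chi_5*chi_5)(C) conj(chi(C)):
  <chi_5*chi_5, chi_1> = (1/8)[1*(4)*conj(1) + 1*(4)*conj(1) + 2*(0)*conj(1) + 2*(0)*conj(1) + 2*(0)*conj(1)]
      = (1/8)[(4) + (4) + (0) + (0) + (0)] = 8/8 = 1
  <chi_5*chi_5, chi_2> = (1/8)[1*(4)*conj(1) + 1*(4)*conj(1) + 2*(0)*conj(1) + 2*(0)*conj(-1) + 2*(0)*conj(-1)]
      = (1/8)[(4) + (4) + (0) + (0) + (0)] = 8/8 = 1
  <chi_5*chi_5, chi_3> = (1/8)[1*(4)*conj(1) + 1*(4)*conj(1) + 2*(0)*conj(-1) + 2*(0)*conj(1) + 2*(0)*conj(-1)]
      = (1/8)[(4) + (4) + (0) + (0) + (0)] = 8/8 = 1
  <chi_5*chi_5, chi_4> = (1/8)[1*(4)*conj(1) + 1*(4)*conj(1) + 2*(0)*conj(-1) + 2*(0)*conj(-1) + 2*(0)*conj(1)]
      = (1/8)[(4) + (4) + (0) + (0) + (0)] = 8/8 = 1
  <chi_5*chi_5, chi_5> = (1/8)[1*(4)*conj(2) + 1*(4)*conj(-2) + 2*(0)*conj(0) + 2*(0)*conj(0) + 2*(0)*conj(0)]
      = (1/8)[(8) + (-8) + (0) + (0) + (0)] = 0/8 = 0
Hence the multiplicities are chi_1: 1, chi_2: 1, chi_3: 1, chi_4: 1. Dimension check: dim(chi_5)*dim(chi_5) = 2*2 = 4 and sum (mult * dim) = 1*1 + 1*1 + 1*1 + 1*1 = 4.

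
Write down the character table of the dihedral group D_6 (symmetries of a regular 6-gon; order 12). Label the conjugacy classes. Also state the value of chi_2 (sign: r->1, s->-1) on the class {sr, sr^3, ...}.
Conjugacy classes: {e} of size 1, {r^3} of size 1, {r^1, r^5} of size 2, {r^2, r^4} of size 2, {s, sr^2, ...} of size 3, {sr, sr^3, ...} of size 3.
Character table:
  irrep \ class              {e} (size 1)  {r^3} (size 1)  {r^1, r^5} (size 2)  {r^2, r^4} (size 2)  {s, sr^2, ...} (size 3)  {sr, sr^3, ...} (size 3)
  chi_1 (triv)               1             1               1                    1                    1                        1                       
  chi_2 (sign: r->1, s->-1)  1             1               1                    1                    -1                       -1                      
  chi_3 (r->-1, s->1)        1             -1              -1                   1                    1                        -1                      
  chi_4 (r->-1, s->-1)       1             -1              -1                   1                    -1                       1                       
  chi_5 (2d, j=1)            2             -2              1                    -1                   0                        0                       
  chi_6 (2d, j=2)            2             2               -1                   -1                   0                        0                       

Spot check: chi_2 (sign: r->1, s->-1) on {sr, sr^3, ...} = -1.

Derivation: D_6 has order 2*6 = 12 with 6 conjugacy classes, hence 6 irreducibles. Sum of squared dims 1 + 1 + 1 + 1 + 4 + 4 = 12 = |G|. Linear characters come from the abelianisation; the 2-dimensional irreps have character r^k -> 2*cos(2*pi*j*k/6), reflections -> 0.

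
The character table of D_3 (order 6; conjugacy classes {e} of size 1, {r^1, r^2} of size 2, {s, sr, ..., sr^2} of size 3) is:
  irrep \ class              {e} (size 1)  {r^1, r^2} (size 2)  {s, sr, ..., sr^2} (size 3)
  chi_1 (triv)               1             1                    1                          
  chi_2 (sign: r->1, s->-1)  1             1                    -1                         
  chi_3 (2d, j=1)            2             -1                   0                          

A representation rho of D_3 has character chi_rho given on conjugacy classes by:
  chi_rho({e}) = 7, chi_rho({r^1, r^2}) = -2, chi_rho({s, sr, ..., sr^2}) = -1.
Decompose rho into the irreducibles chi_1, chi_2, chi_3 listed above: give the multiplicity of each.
Multiplicities: chi_1: 0, chi_2: 1, chi_3: 3.

Reasoning: Use <chi_rho, chi> = (1/|G|) sum_C |C| * chi_rho(C) * conj(chi(C)) with |G| = 6 for each irreducible chi in the table:
  <chi_rho, chi_1> = (1/6)[1*(7)*conj(1) + 2*(-2)*conj(1) + 3*(-1)*conj(1)]
      = (1/6)[(7) + (-4) + (-3)] = 0/6 = 0
  <chi_rho, chi_2> = (1/6)[1*(7)*conj(1) + 2*(-2)*conj(1) + 3*(-1)*conj(-1)]
      = (1/6)[(7) + (-4) + (3)] = 6/6 = 1
  <chi_rho, chi_3> = (1/6)[1*(7)*conj(2) + 2*(-2)*conj(-1) + 3*(-1)*conj(0)]
      = (1/6)[(14) + (4) + (0)] = 18/6 = 3
Dimension check: dim(rho) = sum (mult * dim) = 0*1 + 1*1 + 3*2 = 7 = chi_rho(e) = 7.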